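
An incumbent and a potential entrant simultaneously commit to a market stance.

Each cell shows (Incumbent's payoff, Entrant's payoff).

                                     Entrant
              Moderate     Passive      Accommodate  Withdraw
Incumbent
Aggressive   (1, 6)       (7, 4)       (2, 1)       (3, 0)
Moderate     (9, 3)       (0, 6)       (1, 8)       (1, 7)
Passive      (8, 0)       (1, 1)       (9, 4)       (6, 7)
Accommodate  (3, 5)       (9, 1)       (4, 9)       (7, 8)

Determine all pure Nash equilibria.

For each strategy profile, look for a profitable unilateral deviation.
(Aggressive, Moderate): Incumbent can switch to Moderate (1 → 9). Not NE.
(Aggressive, Passive): Incumbent can switch to Accommodate (7 → 9). Not NE.
(Aggressive, Accommodate): Incumbent can switch to Passive (2 → 9). Not NE.
(Aggressive, Withdraw): Incumbent can switch to Passive (3 → 6). Not NE.
(Moderate, Moderate): Entrant can switch to Passive (3 → 6). Not NE.
(Moderate, Passive): Incumbent can switch to Aggressive (0 → 7). Not NE.
(Moderate, Accommodate): Incumbent can switch to Aggressive (1 → 2). Not NE.
(Moderate, Withdraw): Incumbent can switch to Aggressive (1 → 3). Not NE.
(The remaining 8 profiles each have a profitable deviation by the same check.)

No pure-strategy Nash equilibrium.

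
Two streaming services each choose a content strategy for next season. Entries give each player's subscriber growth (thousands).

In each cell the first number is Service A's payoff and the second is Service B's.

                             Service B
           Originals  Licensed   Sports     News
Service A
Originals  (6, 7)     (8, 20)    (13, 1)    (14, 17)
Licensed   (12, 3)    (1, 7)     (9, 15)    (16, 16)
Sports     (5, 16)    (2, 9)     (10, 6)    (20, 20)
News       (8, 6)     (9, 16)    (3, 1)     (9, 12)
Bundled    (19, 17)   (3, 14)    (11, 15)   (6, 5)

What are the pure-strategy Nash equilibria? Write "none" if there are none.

Service A against Originals: payoffs 6, 12, 5, 8, 19 → best response Bundled.
Service A against Licensed: payoffs 8, 1, 2, 9, 3 → best response News.
Service A against Sports: payoffs 13, 9, 10, 3, 11 → best response Originals.
Service A against News: payoffs 14, 16, 20, 9, 6 → best response Sports.
Service B against Originals: payoffs 7, 20, 1, 17 → best response Licensed.
Service B against Licensed: payoffs 3, 7, 15, 16 → best response News.
Service B against Sports: payoffs 16, 9, 6, 20 → best response News.
Service B against News: payoffs 6, 16, 1, 12 → best response Licensed.
Service B against Bundled: payoffs 17, 14, 15, 5 → best response Originals.
Mutual best responses: (Sports, News); (News, Licensed); (Bundled, Originals).

The pure Nash equilibria are (Sports, News); (News, Licensed); (Bundled, Originals).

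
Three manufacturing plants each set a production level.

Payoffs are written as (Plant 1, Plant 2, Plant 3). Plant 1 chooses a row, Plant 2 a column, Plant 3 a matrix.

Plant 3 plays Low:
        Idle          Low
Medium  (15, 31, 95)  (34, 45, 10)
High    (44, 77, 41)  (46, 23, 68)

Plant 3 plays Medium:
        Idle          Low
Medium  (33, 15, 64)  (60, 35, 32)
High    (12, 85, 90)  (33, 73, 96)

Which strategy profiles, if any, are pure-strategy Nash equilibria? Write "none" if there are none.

Plant 1 against (Idle, Low): payoffs 15, 44 → best response High.
Plant 1 against (Idle, Medium): payoffs 33, 12 → best response Medium.
Plant 1 against (Low, Low): payoffs 34, 46 → best response High.
Plant 1 against (Low, Medium): payoffs 60, 33 → best response Medium.
Plant 2 against (Medium, Low): payoffs 31, 45 → best response Low.
Plant 2 against (Medium, Medium): payoffs 15, 35 → best response Low.
Plant 2 against (High, Low): payoffs 77, 23 → best response Idle.
Plant 2 against (High, Medium): payoffs 85, 73 → best response Idle.
Plant 3 against (Medium, Idle): payoffs 95, 64 → best response Low.
Plant 3 against (Medium, Low): payoffs 10, 32 → best response Medium.
Plant 3 against (High, Idle): payoffs 41, 90 → best response Medium.
Plant 3 against (High, Low): payoffs 68, 96 → best response Medium.
Mutual best responses: (Medium, Low, Medium).

The unique pure-strategy Nash equilibrium is (Medium, Low, Medium).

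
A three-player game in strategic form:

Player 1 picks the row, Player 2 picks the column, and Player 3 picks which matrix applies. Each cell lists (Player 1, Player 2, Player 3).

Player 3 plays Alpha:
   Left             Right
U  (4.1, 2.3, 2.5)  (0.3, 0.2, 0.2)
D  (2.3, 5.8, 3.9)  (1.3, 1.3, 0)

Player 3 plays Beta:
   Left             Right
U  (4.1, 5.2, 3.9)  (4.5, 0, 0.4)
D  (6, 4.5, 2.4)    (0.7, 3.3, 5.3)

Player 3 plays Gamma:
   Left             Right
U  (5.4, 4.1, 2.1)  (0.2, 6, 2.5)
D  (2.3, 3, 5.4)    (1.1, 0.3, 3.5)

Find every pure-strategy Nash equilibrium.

(U, Left, Alpha): Player 3 can switch to Beta (2.5 → 3.9). Not NE.
(U, Left, Beta): Player 1 can switch to D (4.1 → 6). Not NE.
(U, Left, Gamma): Player 2 can switch to Right (4.1 → 6). Not NE.
(U, Right, Alpha): Player 1 can switch to D (0.3 → 1.3). Not NE.
(U, Right, Beta): Player 2 can switch to Left (0 → 5.2). Not NE.
(U, Right, Gamma): Player 1 can switch to D (0.2 → 1.1). Not NE.
(D, Left, Alpha): Player 1 can switch to U (2.3 → 4.1). Not NE.
(D, Left, Beta): Player 3 can switch to Alpha (2.4 → 3.9). Not NE.
(The remaining 4 profiles each have a profitable deviation by the same check.)

none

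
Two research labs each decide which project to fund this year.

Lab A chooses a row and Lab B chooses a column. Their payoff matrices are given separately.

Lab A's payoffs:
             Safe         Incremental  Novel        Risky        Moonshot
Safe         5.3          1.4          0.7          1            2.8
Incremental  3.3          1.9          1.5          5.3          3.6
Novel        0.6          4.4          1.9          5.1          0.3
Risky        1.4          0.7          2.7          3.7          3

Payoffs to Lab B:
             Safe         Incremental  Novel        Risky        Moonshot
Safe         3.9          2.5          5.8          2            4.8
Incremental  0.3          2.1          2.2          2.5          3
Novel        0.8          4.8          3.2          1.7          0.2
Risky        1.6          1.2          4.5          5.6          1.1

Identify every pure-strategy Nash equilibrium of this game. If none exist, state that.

(Incremental, Moonshot) and (Novel, Incremental)

Lab A against Safe: payoffs 5.3, 3.3, 0.6, 1.4 → best response Safe.
Lab A against Incremental: payoffs 1.4, 1.9, 4.4, 0.7 → best response Novel.
Lab A against Novel: payoffs 0.7, 1.5, 1.9, 2.7 → best response Risky.
Lab A against Risky: payoffs 1, 5.3, 5.1, 3.7 → best response Incremental.
Lab A against Moonshot: payoffs 2.8, 3.6, 0.3, 3 → best response Incremental.
Lab B against Safe: payoffs 3.9, 2.5, 5.8, 2, 4.8 → best response Novel.
Lab B against Incremental: payoffs 0.3, 2.1, 2.2, 2.5, 3 → best response Moonshot.
Lab B against Novel: payoffs 0.8, 4.8, 3.2, 1.7, 0.2 → best response Incremental.
Lab B against Risky: payoffs 1.6, 1.2, 4.5, 5.6, 1.1 → best response Risky.
Mutual best responses: (Incremental, Moonshot); (Novel, Incremental).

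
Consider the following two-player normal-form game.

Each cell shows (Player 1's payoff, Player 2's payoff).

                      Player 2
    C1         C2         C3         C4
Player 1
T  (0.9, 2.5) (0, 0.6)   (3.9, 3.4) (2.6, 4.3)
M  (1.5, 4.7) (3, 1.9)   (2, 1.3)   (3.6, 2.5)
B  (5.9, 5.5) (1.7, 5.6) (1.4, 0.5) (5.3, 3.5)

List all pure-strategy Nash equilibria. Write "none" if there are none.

This game has no pure Nash equilibrium.

Check each profile: it is a Nash equilibrium iff no player can strictly gain by switching unilaterally.
(T, C1): Player 1 can switch to M (0.9 → 1.5). Not NE.
(T, C2): Player 1 can switch to M (0 → 3). Not NE.
(T, C3): Player 2 can switch to C4 (3.4 → 4.3). Not NE.
(T, C4): Player 1 can switch to M (2.6 → 3.6). Not NE.
(M, C1): Player 1 can switch to B (1.5 → 5.9). Not NE.
(M, C2): Player 2 can switch to C1 (1.9 → 4.7). Not NE.
(M, C3): Player 1 can switch to T (2 → 3.9). Not NE.
(M, C4): Player 1 can switch to B (3.6 → 5.3). Not NE.
(B, C1): Player 2 can switch to C2 (5.5 → 5.6). Not NE.
(B, C2): Player 1 can switch to M (1.7 → 3). Not NE.
(B, C3): Player 1 can switch to T (1.4 → 3.9). Not NE.
(B, C4): Player 2 can switch to C1 (3.5 → 5.5). Not NE.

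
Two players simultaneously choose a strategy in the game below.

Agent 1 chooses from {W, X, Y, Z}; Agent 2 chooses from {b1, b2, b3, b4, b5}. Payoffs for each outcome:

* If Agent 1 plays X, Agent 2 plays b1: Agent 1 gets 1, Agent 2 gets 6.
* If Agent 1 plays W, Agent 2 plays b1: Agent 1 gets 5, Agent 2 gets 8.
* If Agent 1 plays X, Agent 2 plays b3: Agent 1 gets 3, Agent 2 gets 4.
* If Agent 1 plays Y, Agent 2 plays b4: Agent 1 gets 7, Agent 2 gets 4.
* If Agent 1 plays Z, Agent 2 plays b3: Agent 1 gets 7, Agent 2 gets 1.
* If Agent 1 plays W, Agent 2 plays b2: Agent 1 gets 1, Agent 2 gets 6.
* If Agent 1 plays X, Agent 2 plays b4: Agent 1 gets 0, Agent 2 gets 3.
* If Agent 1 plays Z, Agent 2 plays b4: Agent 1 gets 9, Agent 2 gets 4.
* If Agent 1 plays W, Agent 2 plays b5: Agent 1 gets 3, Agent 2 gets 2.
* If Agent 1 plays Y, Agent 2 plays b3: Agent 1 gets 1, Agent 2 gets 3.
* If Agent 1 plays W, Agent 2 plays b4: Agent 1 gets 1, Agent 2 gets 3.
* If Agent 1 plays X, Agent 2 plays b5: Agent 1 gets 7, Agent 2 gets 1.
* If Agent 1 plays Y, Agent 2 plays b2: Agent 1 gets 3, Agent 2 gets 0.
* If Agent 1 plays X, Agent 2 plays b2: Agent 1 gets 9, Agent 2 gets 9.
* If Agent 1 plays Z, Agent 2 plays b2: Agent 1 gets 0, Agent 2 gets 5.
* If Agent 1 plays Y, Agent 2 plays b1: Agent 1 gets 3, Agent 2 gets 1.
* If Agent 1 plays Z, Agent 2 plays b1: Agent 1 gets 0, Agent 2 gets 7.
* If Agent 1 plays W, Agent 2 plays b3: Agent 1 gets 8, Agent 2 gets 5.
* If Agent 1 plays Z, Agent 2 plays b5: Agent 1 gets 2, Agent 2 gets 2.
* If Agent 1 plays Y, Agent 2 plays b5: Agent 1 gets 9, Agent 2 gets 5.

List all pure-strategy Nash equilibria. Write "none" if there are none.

Agent 1 against b1: payoffs 5, 1, 3, 0 → best response W.
Agent 1 against b2: payoffs 1, 9, 3, 0 → best response X.
Agent 1 against b3: payoffs 8, 3, 1, 7 → best response W.
Agent 1 against b4: payoffs 1, 0, 7, 9 → best response Z.
Agent 1 against b5: payoffs 3, 7, 9, 2 → best response Y.
Agent 2 against W: payoffs 8, 6, 5, 3, 2 → best response b1.
Agent 2 against X: payoffs 6, 9, 4, 3, 1 → best response b2.
Agent 2 against Y: payoffs 1, 0, 3, 4, 5 → best response b5.
Agent 2 against Z: payoffs 7, 5, 1, 4, 2 → best response b1.
Mutual best responses: (W, b1); (X, b2); (Y, b5).

The pure Nash equilibria are (W, b1); (X, b2); (Y, b5).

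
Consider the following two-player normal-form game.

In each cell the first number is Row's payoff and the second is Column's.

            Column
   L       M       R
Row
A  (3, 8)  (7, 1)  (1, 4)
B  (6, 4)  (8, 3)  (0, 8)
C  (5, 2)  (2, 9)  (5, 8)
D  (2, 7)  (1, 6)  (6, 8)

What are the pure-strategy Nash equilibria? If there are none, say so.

(D, R)

(A, L): Row can switch to B (3 → 6). Not NE.
(A, M): Row can switch to B (7 → 8). Not NE.
(A, R): Row can switch to C (1 → 5). Not NE.
(B, L): Column can switch to R (4 → 8). Not NE.
(B, M): Column can switch to L (3 → 4). Not NE.
(B, R): Row can switch to A (0 → 1). Not NE.
(C, L): Row can switch to B (5 → 6). Not NE.
(C, M): Row can switch to A (2 → 7). Not NE.
(C, R): Row can switch to D (5 → 6). Not NE.
(D, L): Row can switch to A (2 → 3). Not NE.
(D, M): Row can switch to A (1 → 7). Not NE.
(D, R): Row gets 6, best alternative 5; Column gets 8, best alternative 7. No profitable deviation — NE.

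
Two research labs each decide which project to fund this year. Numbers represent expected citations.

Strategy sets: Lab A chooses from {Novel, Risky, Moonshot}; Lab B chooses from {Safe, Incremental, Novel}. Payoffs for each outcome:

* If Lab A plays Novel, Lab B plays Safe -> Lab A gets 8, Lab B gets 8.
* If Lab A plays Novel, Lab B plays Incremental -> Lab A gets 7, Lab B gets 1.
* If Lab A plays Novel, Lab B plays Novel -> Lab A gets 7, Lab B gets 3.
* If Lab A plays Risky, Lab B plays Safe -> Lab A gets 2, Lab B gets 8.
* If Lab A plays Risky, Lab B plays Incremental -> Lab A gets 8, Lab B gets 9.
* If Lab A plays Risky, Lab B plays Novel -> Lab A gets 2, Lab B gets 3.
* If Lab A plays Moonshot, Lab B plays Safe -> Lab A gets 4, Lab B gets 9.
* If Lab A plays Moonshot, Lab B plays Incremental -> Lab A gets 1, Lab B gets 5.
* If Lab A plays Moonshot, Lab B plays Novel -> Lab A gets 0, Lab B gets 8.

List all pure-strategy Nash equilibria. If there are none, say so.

The pure Nash equilibria are (Novel, Safe); (Risky, Incremental).

Lab A against Safe: payoffs 8, 2, 4 → best response Novel.
Lab A against Incremental: payoffs 7, 8, 1 → best response Risky.
Lab A against Novel: payoffs 7, 2, 0 → best response Novel.
Lab B against Novel: payoffs 8, 1, 3 → best response Safe.
Lab B against Risky: payoffs 8, 9, 3 → best response Incremental.
Lab B against Moonshot: payoffs 9, 5, 8 → best response Safe.
Mutual best responses: (Novel, Safe); (Risky, Incremental).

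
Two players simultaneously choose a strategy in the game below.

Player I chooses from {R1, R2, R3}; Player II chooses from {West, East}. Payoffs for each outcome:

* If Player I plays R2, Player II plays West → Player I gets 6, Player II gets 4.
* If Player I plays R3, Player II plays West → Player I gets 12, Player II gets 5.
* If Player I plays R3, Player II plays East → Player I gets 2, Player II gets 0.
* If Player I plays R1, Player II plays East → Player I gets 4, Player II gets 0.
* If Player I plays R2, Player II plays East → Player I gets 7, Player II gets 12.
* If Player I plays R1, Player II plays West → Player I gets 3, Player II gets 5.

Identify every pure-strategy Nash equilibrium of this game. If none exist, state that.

(R2, East), (R3, West)

Check each profile: it is a Nash equilibrium iff no player can strictly gain by switching unilaterally.
(R1, West): Player I can switch to R2 (3 → 6). Not NE.
(R1, East): Player I can switch to R2 (4 → 7). Not NE.
(R2, West): Player I can switch to R3 (6 → 12). Not NE.
(R2, East): Player I gets 7, best alternative 4; Player II gets 12, best alternative 4. No profitable deviation — NE.
(R3, West): Player I gets 12, best alternative 6; Player II gets 5, best alternative 0. No profitable deviation — NE.
(R3, East): Player I can switch to R1 (2 → 4). Not NE.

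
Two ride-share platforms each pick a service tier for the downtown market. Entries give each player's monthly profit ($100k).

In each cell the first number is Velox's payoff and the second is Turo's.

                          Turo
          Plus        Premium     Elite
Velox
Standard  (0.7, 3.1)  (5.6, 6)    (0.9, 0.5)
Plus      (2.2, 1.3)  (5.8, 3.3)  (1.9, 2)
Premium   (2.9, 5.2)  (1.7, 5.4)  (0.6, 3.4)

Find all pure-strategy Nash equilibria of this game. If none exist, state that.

For each player, find the best response to each opponent profile; mutual best responses are the pure NE.
Velox against Plus: payoffs 0.7, 2.2, 2.9 → best response Premium.
Velox against Premium: payoffs 5.6, 5.8, 1.7 → best response Plus.
Velox against Elite: payoffs 0.9, 1.9, 0.6 → best response Plus.
Turo against Standard: payoffs 3.1, 6, 0.5 → best response Premium.
Turo against Plus: payoffs 1.3, 3.3, 2 → best response Premium.
Turo against Premium: payoffs 5.2, 5.4, 3.4 → best response Premium.
Mutual best responses: (Plus, Premium).

Pure NE: (Plus, Premium)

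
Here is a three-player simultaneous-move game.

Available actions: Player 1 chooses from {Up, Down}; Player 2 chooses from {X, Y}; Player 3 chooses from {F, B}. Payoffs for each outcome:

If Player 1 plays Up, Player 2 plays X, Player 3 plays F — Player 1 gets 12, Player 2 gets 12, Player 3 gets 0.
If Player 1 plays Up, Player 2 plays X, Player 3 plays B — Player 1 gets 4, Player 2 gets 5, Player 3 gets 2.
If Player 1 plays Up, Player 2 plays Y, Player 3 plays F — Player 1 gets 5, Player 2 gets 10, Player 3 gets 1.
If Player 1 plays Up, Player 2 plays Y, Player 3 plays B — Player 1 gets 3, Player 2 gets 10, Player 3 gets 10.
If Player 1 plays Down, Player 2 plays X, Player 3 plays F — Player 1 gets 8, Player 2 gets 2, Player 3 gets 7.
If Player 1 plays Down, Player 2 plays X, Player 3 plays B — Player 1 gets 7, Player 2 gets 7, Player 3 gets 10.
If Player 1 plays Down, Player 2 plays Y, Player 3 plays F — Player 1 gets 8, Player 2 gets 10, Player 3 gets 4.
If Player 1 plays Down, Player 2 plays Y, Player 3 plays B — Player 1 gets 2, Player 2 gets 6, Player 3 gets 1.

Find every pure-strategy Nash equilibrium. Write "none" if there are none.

Pure-strategy Nash equilibria: (Up, Y, B) and (Down, X, B) and (Down, Y, F)

Player 1 against (X, F): payoffs 12, 8 → best response Up.
Player 1 against (X, B): payoffs 4, 7 → best response Down.
Player 1 against (Y, F): payoffs 5, 8 → best response Down.
Player 1 against (Y, B): payoffs 3, 2 → best response Up.
Player 2 against (Up, F): payoffs 12, 10 → best response X.
Player 2 against (Up, B): payoffs 5, 10 → best response Y.
Player 2 against (Down, F): payoffs 2, 10 → best response Y.
Player 2 against (Down, B): payoffs 7, 6 → best response X.
Player 3 against (Up, X): payoffs 0, 2 → best response B.
Player 3 against (Up, Y): payoffs 1, 10 → best response B.
Player 3 against (Down, X): payoffs 7, 10 → best response B.
Player 3 against (Down, Y): payoffs 4, 1 → best response F.
Mutual best responses: (Up, Y, B); (Down, X, B); (Down, Y, F).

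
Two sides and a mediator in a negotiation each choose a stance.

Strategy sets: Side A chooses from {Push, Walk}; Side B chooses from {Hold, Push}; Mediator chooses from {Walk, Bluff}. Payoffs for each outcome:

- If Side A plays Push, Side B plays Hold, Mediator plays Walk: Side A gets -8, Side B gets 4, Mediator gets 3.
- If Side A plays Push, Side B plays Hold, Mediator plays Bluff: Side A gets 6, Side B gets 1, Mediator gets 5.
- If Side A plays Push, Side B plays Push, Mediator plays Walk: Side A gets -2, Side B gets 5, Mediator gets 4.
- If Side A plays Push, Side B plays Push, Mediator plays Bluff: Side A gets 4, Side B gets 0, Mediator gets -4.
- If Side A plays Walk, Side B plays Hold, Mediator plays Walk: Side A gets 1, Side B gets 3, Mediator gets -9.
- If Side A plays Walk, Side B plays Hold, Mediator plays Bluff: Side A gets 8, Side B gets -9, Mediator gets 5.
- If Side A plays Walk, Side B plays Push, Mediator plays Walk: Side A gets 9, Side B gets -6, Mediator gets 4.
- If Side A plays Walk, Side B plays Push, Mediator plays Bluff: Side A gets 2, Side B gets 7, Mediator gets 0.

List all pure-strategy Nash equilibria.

This game has no pure Nash equilibrium.

Side A against (Hold, Walk): payoffs -8, 1 → best response Walk.
Side A against (Hold, Bluff): payoffs 6, 8 → best response Walk.
Side A against (Push, Walk): payoffs -2, 9 → best response Walk.
Side A against (Push, Bluff): payoffs 4, 2 → best response Push.
Side B against (Push, Walk): payoffs 4, 5 → best response Push.
Side B against (Push, Bluff): payoffs 1, 0 → best response Hold.
Side B against (Walk, Walk): payoffs 3, -6 → best response Hold.
Side B against (Walk, Bluff): payoffs -9, 7 → best response Push.
Mediator against (Push, Hold): payoffs 3, 5 → best response Bluff.
Mediator against (Push, Push): payoffs 4, -4 → best response Walk.
Mediator against (Walk, Hold): payoffs -9, 5 → best response Bluff.
Mediator against (Walk, Push): payoffs 4, 0 → best response Walk.
No profile is a mutual best response for all players.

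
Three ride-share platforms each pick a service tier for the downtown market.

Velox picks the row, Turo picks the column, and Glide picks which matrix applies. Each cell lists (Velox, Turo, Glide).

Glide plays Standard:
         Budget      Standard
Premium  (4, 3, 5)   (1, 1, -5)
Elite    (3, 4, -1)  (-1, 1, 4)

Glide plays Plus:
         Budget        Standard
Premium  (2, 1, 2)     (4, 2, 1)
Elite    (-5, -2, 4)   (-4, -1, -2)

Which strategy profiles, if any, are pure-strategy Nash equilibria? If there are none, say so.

The pure Nash equilibria are (Premium, Budget, Standard) and (Premium, Standard, Plus).

For each strategy profile, look for a profitable unilateral deviation.
(Premium, Budget, Standard): Velox gets 4, best alternative 3; Turo gets 3, best alternative 1; Glide gets 5, best alternative 2. No profitable deviation — NE.
(Premium, Budget, Plus): Turo can switch to Standard (1 → 2). Not NE.
(Premium, Standard, Standard): Turo can switch to Budget (1 → 3). Not NE.
(Premium, Standard, Plus): Velox gets 4, best alternative -4; Turo gets 2, best alternative 1; Glide gets 1, best alternative -5. No profitable deviation — NE.
(Elite, Budget, Standard): Velox can switch to Premium (3 → 4). Not NE.
(Elite, Budget, Plus): Velox can switch to Premium (-5 → 2). Not NE.
(Elite, Standard, Standard): Velox can switch to Premium (-1 → 1). Not NE.
(Elite, Standard, Plus): Velox can switch to Premium (-4 → 4). Not NE.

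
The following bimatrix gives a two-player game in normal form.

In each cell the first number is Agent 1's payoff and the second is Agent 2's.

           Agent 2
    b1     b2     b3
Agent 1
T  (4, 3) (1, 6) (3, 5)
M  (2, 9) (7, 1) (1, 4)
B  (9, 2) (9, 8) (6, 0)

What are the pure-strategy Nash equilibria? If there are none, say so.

The unique pure-strategy Nash equilibrium is (B, b2).

Agent 1 against b1: payoffs 4, 2, 9 → best response B.
Agent 1 against b2: payoffs 1, 7, 9 → best response B.
Agent 1 against b3: payoffs 3, 1, 6 → best response B.
Agent 2 against T: payoffs 3, 6, 5 → best response b2.
Agent 2 against M: payoffs 9, 1, 4 → best response b1.
Agent 2 against B: payoffs 2, 8, 0 → best response b2.
Mutual best responses: (B, b2).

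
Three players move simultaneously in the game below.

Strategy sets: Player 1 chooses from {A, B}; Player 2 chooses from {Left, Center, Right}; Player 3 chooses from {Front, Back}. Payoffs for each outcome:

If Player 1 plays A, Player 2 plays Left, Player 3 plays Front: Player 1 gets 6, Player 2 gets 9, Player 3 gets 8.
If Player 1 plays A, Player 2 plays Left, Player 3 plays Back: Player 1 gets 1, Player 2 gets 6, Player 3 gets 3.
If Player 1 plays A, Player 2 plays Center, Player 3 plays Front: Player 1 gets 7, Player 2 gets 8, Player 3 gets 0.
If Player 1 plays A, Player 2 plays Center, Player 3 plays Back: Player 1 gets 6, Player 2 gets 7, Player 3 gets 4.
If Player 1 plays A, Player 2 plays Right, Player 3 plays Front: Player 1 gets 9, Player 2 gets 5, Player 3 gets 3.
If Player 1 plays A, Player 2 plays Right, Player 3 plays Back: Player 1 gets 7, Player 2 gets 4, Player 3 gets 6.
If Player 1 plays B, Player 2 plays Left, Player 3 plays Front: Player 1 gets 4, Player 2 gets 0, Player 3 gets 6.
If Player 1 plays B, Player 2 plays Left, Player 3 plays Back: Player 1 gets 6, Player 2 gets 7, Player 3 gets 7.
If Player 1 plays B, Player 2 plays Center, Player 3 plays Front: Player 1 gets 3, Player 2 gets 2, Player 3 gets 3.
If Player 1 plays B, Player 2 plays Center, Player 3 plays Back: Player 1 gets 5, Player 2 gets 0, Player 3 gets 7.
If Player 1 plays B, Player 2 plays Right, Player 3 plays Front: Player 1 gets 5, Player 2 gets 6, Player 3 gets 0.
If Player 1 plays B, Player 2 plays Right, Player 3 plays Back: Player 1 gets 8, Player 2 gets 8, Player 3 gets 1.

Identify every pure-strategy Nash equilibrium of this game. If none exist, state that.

(A, Left, Front): Player 1 gets 6, best alternative 4; Player 2 gets 9, best alternative 8; Player 3 gets 8, best alternative 3. No profitable deviation — NE.
(A, Left, Back): Player 1 can switch to B (1 → 6). Not NE.
(A, Center, Front): Player 2 can switch to Left (8 → 9). Not NE.
(A, Center, Back): Player 1 gets 6, best alternative 5; Player 2 gets 7, best alternative 6; Player 3 gets 4, best alternative 0. No profitable deviation — NE.
(A, Right, Front): Player 2 can switch to Left (5 → 9). Not NE.
(A, Right, Back): Player 1 can switch to B (7 → 8). Not NE.
(B, Left, Front): Player 1 can switch to A (4 → 6). Not NE.
(B, Left, Back): Player 2 can switch to Right (7 → 8). Not NE.
(B, Center, Front): Player 1 can switch to A (3 → 7). Not NE.
(B, Center, Back): Player 1 can switch to A (5 → 6). Not NE.
(B, Right, Back): Player 1 gets 8, best alternative 7; Player 2 gets 8, best alternative 7; Player 3 gets 1, best alternative 0. No profitable deviation — NE.
(The remaining 1 profile has a profitable deviation by the same check.)

(A, Left, Front); (A, Center, Back); (B, Right, Back)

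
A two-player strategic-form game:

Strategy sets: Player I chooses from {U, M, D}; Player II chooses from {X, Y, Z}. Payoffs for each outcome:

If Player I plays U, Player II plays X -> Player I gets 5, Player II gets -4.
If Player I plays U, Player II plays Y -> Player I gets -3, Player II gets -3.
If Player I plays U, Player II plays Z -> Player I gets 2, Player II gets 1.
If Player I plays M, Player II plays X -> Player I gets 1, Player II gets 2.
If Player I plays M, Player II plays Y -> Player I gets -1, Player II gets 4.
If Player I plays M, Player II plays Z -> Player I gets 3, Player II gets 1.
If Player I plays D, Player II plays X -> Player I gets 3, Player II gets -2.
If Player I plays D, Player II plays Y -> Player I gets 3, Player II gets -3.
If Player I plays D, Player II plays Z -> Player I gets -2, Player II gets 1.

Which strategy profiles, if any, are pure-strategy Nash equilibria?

For each strategy profile, look for a profitable unilateral deviation.
(U, X): Player II can switch to Y (-4 → -3). Not NE.
(U, Y): Player I can switch to M (-3 → -1). Not NE.
(U, Z): Player I can switch to M (2 → 3). Not NE.
(M, X): Player I can switch to U (1 → 5). Not NE.
(M, Y): Player I can switch to D (-1 → 3). Not NE.
(M, Z): Player II can switch to X (1 → 2). Not NE.
(The remaining 3 profiles each have a profitable deviation by the same check.)

No pure-strategy Nash equilibrium.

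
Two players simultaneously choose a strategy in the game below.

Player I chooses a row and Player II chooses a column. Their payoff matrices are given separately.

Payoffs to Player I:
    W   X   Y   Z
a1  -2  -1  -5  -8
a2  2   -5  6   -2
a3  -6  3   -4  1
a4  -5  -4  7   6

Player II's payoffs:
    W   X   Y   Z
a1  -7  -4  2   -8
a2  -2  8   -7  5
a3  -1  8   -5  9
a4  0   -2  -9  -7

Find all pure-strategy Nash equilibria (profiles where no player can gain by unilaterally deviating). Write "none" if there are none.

For each player, find the best response to each opponent profile; mutual best responses are the pure NE.
Player I against W: payoffs -2, 2, -6, -5 → best response a2.
Player I against X: payoffs -1, -5, 3, -4 → best response a3.
Player I against Y: payoffs -5, 6, -4, 7 → best response a4.
Player I against Z: payoffs -8, -2, 1, 6 → best response a4.
Player II against a1: payoffs -7, -4, 2, -8 → best response Y.
Player II against a2: payoffs -2, 8, -7, 5 → best response X.
Player II against a3: payoffs -1, 8, -5, 9 → best response Z.
Player II against a4: payoffs 0, -2, -9, -7 → best response W.
No profile is a mutual best response for all players.

No pure-strategy Nash equilibrium.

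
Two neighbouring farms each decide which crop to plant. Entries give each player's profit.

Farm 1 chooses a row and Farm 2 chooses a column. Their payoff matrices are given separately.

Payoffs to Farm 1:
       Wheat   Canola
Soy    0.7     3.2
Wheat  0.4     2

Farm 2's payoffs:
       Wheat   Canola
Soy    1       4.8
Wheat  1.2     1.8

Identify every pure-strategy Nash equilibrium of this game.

The unique pure-strategy Nash equilibrium is (Soy, Canola).

(Soy, Wheat): Farm 2 can switch to Canola (1 → 4.8). Not NE.
(Soy, Canola): Farm 1 gets 3.2, best alternative 2; Farm 2 gets 4.8, best alternative 1. No profitable deviation — NE.
(Wheat, Wheat): Farm 1 can switch to Soy (0.4 → 0.7). Not NE.
(Wheat, Canola): Farm 1 can switch to Soy (2 → 3.2). Not NE.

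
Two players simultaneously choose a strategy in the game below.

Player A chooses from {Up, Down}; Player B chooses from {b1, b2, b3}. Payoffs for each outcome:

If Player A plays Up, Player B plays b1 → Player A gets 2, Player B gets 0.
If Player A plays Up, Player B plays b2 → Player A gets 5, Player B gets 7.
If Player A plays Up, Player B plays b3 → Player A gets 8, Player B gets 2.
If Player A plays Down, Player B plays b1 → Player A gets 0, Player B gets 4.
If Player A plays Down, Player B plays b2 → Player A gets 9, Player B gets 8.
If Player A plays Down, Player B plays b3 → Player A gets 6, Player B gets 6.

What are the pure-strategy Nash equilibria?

Pure NE: (Down, b2)

Player A against b1: payoffs 2, 0 → best response Up.
Player A against b2: payoffs 5, 9 → best response Down.
Player A against b3: payoffs 8, 6 → best response Up.
Player B against Up: payoffs 0, 7, 2 → best response b2.
Player B against Down: payoffs 4, 8, 6 → best response b2.
Mutual best responses: (Down, b2).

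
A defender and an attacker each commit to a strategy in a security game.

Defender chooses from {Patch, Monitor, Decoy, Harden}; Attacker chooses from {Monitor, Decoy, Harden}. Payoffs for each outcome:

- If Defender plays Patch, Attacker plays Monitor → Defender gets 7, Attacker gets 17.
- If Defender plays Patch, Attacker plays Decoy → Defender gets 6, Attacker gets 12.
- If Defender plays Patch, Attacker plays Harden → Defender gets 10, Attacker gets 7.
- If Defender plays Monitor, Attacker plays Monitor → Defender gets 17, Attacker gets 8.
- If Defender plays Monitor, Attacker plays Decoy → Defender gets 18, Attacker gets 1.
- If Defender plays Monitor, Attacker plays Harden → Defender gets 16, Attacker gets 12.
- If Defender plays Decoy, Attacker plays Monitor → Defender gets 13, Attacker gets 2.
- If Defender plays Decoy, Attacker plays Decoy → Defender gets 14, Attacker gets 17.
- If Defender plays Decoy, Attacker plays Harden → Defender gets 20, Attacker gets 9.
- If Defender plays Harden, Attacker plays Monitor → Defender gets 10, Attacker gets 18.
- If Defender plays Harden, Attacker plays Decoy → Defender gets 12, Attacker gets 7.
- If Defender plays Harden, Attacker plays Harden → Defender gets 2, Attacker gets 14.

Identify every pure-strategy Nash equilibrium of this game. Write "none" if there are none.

none

For each player, find the best response to each opponent profile; mutual best responses are the pure NE.
Defender against Monitor: payoffs 7, 17, 13, 10 → best response Monitor.
Defender against Decoy: payoffs 6, 18, 14, 12 → best response Monitor.
Defender against Harden: payoffs 10, 16, 20, 2 → best response Decoy.
Attacker against Patch: payoffs 17, 12, 7 → best response Monitor.
Attacker against Monitor: payoffs 8, 1, 12 → best response Harden.
Attacker against Decoy: payoffs 2, 17, 9 → best response Decoy.
Attacker against Harden: payoffs 18, 7, 14 → best response Monitor.
No profile is a mutual best response for all players.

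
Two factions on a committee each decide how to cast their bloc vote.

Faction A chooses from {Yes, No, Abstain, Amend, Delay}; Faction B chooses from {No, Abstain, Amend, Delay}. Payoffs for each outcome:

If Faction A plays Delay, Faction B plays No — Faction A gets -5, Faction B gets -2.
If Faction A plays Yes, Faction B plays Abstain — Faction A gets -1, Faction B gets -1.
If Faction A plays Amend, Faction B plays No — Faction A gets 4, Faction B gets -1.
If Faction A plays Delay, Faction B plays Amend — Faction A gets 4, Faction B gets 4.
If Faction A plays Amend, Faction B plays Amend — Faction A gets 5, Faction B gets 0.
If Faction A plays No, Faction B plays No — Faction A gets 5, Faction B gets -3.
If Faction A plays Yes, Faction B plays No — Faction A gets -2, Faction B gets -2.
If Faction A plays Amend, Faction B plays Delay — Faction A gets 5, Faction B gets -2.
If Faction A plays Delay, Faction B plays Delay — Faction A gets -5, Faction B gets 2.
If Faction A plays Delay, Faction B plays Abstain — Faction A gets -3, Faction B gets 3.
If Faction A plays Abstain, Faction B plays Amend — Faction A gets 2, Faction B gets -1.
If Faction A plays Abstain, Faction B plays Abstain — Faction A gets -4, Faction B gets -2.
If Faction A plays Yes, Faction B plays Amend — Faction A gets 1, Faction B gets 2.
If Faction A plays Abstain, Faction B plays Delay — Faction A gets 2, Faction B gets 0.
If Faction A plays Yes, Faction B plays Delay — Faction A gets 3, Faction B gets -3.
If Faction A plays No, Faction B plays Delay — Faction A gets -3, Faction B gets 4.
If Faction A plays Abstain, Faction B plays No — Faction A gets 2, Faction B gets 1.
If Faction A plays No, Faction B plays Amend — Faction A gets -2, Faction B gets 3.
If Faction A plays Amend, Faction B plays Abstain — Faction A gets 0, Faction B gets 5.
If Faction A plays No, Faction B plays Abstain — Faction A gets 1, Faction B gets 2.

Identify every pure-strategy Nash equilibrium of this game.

This game has no pure Nash equilibrium.

(Yes, No): Faction A can switch to No (-2 → 5). Not NE.
(Yes, Abstain): Faction A can switch to No (-1 → 1). Not NE.
(Yes, Amend): Faction A can switch to Abstain (1 → 2). Not NE.
(Yes, Delay): Faction A can switch to Amend (3 → 5). Not NE.
(No, No): Faction B can switch to Abstain (-3 → 2). Not NE.
(No, Abstain): Faction B can switch to Amend (2 → 3). Not NE.
(No, Amend): Faction A can switch to Yes (-2 → 1). Not NE.
(No, Delay): Faction A can switch to Yes (-3 → 3). Not NE.
(The remaining 12 profiles each have a profitable deviation by the same check.)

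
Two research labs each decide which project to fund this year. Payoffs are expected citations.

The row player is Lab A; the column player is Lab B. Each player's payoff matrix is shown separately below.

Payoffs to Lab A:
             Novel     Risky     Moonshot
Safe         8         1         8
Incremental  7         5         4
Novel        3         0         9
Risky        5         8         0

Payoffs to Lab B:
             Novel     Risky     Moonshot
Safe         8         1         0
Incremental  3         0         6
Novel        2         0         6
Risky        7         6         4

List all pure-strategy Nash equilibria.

(Safe, Novel): Lab A gets 8, best alternative 7; Lab B gets 8, best alternative 1. No profitable deviation — NE.
(Safe, Risky): Lab A can switch to Incremental (1 → 5). Not NE.
(Safe, Moonshot): Lab A can switch to Novel (8 → 9). Not NE.
(Incremental, Novel): Lab A can switch to Safe (7 → 8). Not NE.
(Incremental, Risky): Lab A can switch to Risky (5 → 8). Not NE.
(Incremental, Moonshot): Lab A can switch to Safe (4 → 8). Not NE.
(Novel, Novel): Lab A can switch to Safe (3 → 8). Not NE.
(Novel, Risky): Lab A can switch to Safe (0 → 1). Not NE.
(Novel, Moonshot): Lab A gets 9, best alternative 8; Lab B gets 6, best alternative 2. No profitable deviation — NE.
(Risky, Novel): Lab A can switch to Safe (5 → 8). Not NE.
(The remaining 2 profiles each have a profitable deviation by the same check.)

(Safe, Novel) and (Novel, Moonshot)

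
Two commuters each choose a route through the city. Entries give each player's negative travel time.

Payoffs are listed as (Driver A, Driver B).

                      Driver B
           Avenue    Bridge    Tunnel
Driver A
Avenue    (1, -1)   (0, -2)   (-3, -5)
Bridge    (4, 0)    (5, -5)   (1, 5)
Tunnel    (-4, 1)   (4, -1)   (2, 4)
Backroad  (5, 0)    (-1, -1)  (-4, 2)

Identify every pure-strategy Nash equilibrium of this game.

The unique pure-strategy Nash equilibrium is (Tunnel, Tunnel).

Driver A against Avenue: payoffs 1, 4, -4, 5 → best response Backroad.
Driver A against Bridge: payoffs 0, 5, 4, -1 → best response Bridge.
Driver A against Tunnel: payoffs -3, 1, 2, -4 → best response Tunnel.
Driver B against Avenue: payoffs -1, -2, -5 → best response Avenue.
Driver B against Bridge: payoffs 0, -5, 5 → best response Tunnel.
Driver B against Tunnel: payoffs 1, -1, 4 → best response Tunnel.
Driver B against Backroad: payoffs 0, -1, 2 → best response Tunnel.
Mutual best responses: (Tunnel, Tunnel).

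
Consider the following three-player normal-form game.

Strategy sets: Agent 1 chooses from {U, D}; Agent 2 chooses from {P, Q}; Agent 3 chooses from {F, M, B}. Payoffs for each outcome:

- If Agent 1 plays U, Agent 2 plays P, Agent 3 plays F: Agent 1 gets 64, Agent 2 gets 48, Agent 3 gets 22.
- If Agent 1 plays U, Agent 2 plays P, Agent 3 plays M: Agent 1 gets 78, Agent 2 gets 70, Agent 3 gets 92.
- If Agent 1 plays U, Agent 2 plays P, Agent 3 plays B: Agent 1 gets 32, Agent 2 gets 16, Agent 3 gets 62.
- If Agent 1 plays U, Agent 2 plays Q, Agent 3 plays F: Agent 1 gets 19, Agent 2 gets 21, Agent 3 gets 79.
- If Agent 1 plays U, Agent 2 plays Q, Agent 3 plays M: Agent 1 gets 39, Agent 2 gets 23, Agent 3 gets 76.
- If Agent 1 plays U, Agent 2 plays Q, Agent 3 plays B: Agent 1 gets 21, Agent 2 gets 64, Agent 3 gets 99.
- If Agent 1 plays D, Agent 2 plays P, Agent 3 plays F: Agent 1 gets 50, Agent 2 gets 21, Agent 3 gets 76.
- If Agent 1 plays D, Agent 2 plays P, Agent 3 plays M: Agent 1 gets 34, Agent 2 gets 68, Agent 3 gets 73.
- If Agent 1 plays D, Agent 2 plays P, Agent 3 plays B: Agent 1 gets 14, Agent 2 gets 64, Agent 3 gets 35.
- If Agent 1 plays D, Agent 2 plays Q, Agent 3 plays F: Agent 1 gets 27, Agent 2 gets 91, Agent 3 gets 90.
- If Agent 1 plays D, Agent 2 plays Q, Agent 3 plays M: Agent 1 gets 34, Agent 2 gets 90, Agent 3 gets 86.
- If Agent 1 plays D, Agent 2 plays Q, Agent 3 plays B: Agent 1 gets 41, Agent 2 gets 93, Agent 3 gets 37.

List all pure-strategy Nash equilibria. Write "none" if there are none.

The pure Nash equilibria are (U, P, M), (D, Q, F).

(U, P, F): Agent 3 can switch to M (22 → 92). Not NE.
(U, P, M): Agent 1 gets 78, best alternative 34; Agent 2 gets 70, best alternative 23; Agent 3 gets 92, best alternative 62. No profitable deviation — NE.
(U, P, B): Agent 2 can switch to Q (16 → 64). Not NE.
(U, Q, F): Agent 1 can switch to D (19 → 27). Not NE.
(U, Q, M): Agent 2 can switch to P (23 → 70). Not NE.
(U, Q, B): Agent 1 can switch to D (21 → 41). Not NE.
(D, P, F): Agent 1 can switch to U (50 → 64). Not NE.
(D, P, M): Agent 1 can switch to U (34 → 78). Not NE.
(D, P, B): Agent 1 can switch to U (14 → 32). Not NE.
(D, Q, F): Agent 1 gets 27, best alternative 19; Agent 2 gets 91, best alternative 21; Agent 3 gets 90, best alternative 86. No profitable deviation — NE.
(D, Q, M): Agent 1 can switch to U (34 → 39). Not NE.
(D, Q, B): Agent 3 can switch to F (37 → 90). Not NE.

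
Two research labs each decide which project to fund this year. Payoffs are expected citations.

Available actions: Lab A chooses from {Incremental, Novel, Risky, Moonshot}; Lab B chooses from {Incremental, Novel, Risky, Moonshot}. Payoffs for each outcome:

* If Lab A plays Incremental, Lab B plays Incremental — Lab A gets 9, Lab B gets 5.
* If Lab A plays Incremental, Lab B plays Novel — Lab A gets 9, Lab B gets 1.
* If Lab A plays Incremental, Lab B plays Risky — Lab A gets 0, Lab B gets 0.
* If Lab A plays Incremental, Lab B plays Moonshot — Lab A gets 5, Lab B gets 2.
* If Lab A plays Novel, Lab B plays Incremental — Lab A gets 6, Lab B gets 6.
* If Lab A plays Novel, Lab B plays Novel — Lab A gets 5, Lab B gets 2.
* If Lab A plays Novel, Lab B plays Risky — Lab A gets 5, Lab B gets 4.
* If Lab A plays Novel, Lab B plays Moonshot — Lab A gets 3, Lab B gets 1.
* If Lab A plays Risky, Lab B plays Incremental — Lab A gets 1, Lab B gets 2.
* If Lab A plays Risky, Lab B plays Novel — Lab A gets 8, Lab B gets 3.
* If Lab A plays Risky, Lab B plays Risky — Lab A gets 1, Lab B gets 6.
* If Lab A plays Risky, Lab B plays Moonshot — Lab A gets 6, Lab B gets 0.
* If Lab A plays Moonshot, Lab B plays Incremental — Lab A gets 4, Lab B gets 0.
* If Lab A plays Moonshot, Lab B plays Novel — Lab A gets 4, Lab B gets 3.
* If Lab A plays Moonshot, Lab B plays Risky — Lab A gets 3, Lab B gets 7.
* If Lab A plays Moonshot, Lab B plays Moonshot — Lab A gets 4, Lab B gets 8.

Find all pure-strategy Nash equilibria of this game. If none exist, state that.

(Incremental, Incremental)

Lab A against Incremental: payoffs 9, 6, 1, 4 → best response Incremental.
Lab A against Novel: payoffs 9, 5, 8, 4 → best response Incremental.
Lab A against Risky: payoffs 0, 5, 1, 3 → best response Novel.
Lab A against Moonshot: payoffs 5, 3, 6, 4 → best response Risky.
Lab B against Incremental: payoffs 5, 1, 0, 2 → best response Incremental.
Lab B against Novel: payoffs 6, 2, 4, 1 → best response Incremental.
Lab B against Risky: payoffs 2, 3, 6, 0 → best response Risky.
Lab B against Moonshot: payoffs 0, 3, 7, 8 → best response Moonshot.
Mutual best responses: (Incremental, Incremental).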